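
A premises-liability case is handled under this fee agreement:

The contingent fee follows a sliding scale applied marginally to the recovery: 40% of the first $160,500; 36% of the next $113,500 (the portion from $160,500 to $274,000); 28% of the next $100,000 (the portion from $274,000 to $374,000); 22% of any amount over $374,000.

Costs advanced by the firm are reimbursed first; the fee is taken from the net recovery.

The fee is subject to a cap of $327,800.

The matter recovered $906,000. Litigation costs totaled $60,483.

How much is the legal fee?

Fee base (net of costs): $906,000 − $60,483 = $845,517
First $160,500 at 40% = $64,200.00
Next $113,500 at 36% = $40,860.00
Next $100,000 at 28% = $28,000.00
Remaining $471,517 at 22% = $103,733.74
Fee: $64,200.00 + $40,860.00 + $28,000.00 + $103,733.74 = $236,793.74
$236,793.74 is under the $327,800 cap.

$236,793.74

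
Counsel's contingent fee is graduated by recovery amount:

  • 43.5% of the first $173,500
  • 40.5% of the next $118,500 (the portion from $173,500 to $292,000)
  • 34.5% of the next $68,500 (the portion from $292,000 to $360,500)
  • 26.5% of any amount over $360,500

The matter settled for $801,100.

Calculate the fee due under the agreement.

First $173,500 at 43.5% = $75,472.50
Next $118,500 at 40.5% = $47,992.50
Next $68,500 at 34.5% = $23,632.50
Remaining $440,600 at 26.5% = $116,759.00
Fee: $75,472.50 + $47,992.50 + $23,632.50 + $116,759.00 = $263,856.50

$263,856.50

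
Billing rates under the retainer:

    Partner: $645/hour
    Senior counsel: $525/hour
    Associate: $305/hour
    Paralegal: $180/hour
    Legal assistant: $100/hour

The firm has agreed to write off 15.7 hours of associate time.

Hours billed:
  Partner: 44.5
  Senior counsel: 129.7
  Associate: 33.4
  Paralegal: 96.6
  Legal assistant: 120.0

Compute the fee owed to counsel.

$131,581.50

Partner: 44.5 × $645 = $28,702.50
Senior counsel: 129.7 × $525 = $68,092.50
Associate: 33.4 × $305 = $10,187.00
Paralegal: 96.6 × $180 = $17,388.00
Legal assistant: 120.0 × $100 = $12,000.00
Subtotal: $136,370.00
Write-off: 15.7 × $305 = $4,788.50
Total: $136,370.00 − $4,788.50 = $131,581.50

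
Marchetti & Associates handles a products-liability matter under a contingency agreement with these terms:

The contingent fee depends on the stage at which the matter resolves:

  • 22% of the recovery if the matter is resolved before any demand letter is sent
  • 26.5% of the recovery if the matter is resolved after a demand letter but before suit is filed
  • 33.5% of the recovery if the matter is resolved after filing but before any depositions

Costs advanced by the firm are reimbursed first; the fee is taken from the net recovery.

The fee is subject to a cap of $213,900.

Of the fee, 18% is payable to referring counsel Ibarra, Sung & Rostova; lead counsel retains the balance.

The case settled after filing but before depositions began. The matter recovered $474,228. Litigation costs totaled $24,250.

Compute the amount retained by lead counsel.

Fee base (net of costs): $474,228 − $24,250 = $449,978
The matter settled after filing but before depositions began, so the 33.5% rate applies.
$449,978 × 33.5% = $150,742.63
$150,742.63 is under the $213,900 cap.
Referral share: 18% of $150,742.63 = $27,133.67; lead counsel retains $150,742.63 − $27,133.67 = $123,608.96.

$123,608.96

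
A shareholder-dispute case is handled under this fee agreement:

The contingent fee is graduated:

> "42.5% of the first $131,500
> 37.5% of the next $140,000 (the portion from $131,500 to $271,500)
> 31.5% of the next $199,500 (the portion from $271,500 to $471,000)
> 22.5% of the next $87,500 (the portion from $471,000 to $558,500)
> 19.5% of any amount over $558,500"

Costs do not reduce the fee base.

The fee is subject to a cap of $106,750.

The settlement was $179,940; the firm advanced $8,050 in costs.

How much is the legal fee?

Fee base is the gross recovery, $179,940; costs are reimbursed separately.
First $131,500 at 42.5% = $55,887.50
Remaining $48,440 at 37.5% = $18,165.00
Fee: $55,887.50 + $18,165.00 = $74,052.50
$74,052.50 is under the $106,750 cap.

$74,052.50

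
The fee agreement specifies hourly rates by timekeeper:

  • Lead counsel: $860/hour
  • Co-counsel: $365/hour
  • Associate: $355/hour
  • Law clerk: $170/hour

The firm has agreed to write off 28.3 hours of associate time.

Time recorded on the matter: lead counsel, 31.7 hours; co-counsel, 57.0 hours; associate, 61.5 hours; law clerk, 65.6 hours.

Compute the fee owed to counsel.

Lead counsel: 31.7 × $860 = $27,262.00
Co-counsel: 57.0 × $365 = $20,805.00
Associate: 61.5 × $355 = $21,832.50
Law clerk: 65.6 × $170 = $11,152.00
Subtotal: $81,051.50
Write-off: 28.3 × $355 = $10,046.50
Total: $81,051.50 − $10,046.50 = $71,005.00

$71,005.00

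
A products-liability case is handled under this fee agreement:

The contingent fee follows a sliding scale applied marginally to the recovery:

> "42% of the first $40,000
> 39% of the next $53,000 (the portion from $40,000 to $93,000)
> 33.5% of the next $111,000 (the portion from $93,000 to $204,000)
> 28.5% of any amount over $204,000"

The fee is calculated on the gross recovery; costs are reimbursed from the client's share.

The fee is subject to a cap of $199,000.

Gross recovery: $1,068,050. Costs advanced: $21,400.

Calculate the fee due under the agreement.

$199,000.00

Fee base is the gross recovery, $1,068,050; costs are reimbursed separately.
First $40,000 at 42% = $16,800.00
Next $53,000 at 39% = $20,670.00
Next $111,000 at 33.5% = $37,185.00
Remaining $864,050 at 28.5% = $246,254.25
Fee: $16,800.00 + $20,670.00 + $37,185.00 + $246,254.25 = $320,909.25
$320,909.25 exceeds the $199,000 cap, so the fee is capped at $199,000.00.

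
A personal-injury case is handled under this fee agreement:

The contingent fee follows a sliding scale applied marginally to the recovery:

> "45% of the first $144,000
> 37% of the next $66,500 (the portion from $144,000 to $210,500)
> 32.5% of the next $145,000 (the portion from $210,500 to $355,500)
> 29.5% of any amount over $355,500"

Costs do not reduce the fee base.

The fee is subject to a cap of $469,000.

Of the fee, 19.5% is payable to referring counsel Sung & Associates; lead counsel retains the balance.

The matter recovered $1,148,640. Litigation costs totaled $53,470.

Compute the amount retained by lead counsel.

$298,257.57

Fee base is the gross recovery, $1,148,640; costs are reimbursed separately.
First $144,000 at 45% = $64,800.00
Next $66,500 at 37% = $24,605.00
Next $145,000 at 32.5% = $47,125.00
Remaining $793,140 at 29.5% = $233,976.30
Fee: $64,800.00 + $24,605.00 + $47,125.00 + $233,976.30 = $370,506.30
$370,506.30 is under the $469,000 cap.
Referral share: 19.5% of $370,506.30 = $72,248.73; lead counsel retains $370,506.30 − $72,248.73 = $298,257.57.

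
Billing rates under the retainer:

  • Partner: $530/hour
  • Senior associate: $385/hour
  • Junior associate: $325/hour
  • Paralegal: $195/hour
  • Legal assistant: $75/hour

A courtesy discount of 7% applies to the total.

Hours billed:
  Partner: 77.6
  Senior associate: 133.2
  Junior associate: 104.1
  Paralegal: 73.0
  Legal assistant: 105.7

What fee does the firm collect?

$138,016.65

Partner: 77.6 × $530 = $41,128.00
Senior associate: 133.2 × $385 = $51,282.00
Junior associate: 104.1 × $325 = $33,832.50
Paralegal: 73.0 × $195 = $14,235.00
Legal assistant: 105.7 × $75 = $7,927.50
Subtotal: $148,405.00
Less 7% discount: −$10,388.35
Total: $148,405.00 − $10,388.35 = $138,016.65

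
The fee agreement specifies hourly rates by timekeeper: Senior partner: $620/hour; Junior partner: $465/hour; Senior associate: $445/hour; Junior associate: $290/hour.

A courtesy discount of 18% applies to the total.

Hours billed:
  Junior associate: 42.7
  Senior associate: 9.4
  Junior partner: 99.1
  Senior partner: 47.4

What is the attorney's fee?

$75,469.11

Senior partner: 47.4 × $620 = $29,388.00
Junior partner: 99.1 × $465 = $46,081.50
Senior associate: 9.4 × $445 = $4,183.00
Junior associate: 42.7 × $290 = $12,383.00
Subtotal: $92,035.50
Less 18% discount: −$16,566.39
Total: $92,035.50 − $16,566.39 = $75,469.11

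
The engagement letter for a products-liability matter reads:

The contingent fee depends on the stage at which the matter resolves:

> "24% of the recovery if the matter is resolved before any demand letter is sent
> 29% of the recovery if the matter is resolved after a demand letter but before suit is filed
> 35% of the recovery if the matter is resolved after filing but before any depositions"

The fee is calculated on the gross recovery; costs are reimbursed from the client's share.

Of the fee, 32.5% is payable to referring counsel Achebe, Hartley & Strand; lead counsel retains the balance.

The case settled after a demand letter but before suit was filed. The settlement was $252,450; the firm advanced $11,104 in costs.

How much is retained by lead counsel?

$49,417.09

Fee base is the gross recovery, $252,450; costs are reimbursed separately.
The matter settled after a demand letter but before suit was filed, so the 29% rate applies.
$252,450 × 29% = $73,210.50
Referral share: 32.5% of $73,210.50 = $23,793.41; lead counsel retains $73,210.50 − $23,793.41 = $49,417.09.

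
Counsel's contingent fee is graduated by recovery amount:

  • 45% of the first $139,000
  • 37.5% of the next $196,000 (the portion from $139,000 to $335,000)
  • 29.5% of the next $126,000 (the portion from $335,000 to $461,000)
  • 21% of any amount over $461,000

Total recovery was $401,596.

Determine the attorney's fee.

$155,695.82

First $139,000 at 45% = $62,550.00
Next $196,000 at 37.5% = $73,500.00
Remaining $66,596 at 29.5% = $19,645.82
Fee: $62,550.00 + $73,500.00 + $19,645.82 = $155,695.82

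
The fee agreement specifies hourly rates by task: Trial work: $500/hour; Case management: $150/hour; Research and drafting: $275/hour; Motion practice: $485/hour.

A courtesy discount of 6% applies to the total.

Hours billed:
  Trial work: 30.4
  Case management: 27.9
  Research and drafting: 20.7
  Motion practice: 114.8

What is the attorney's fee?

$75,910.17

Trial work: 30.4 × $500 = $15,200.00
Case management: 27.9 × $150 = $4,185.00
Research and drafting: 20.7 × $275 = $5,692.50
Motion practice: 114.8 × $485 = $55,678.00
Subtotal: $80,755.50
Less 6% discount: −$4,845.33
Total: $80,755.50 − $4,845.33 = $75,910.17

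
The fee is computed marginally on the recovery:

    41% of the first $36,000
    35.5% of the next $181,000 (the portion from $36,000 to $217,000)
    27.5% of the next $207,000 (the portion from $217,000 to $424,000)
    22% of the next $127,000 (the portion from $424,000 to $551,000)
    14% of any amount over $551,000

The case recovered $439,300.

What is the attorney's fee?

$139,306.00

First $36,000 at 41% = $14,760.00
Next $181,000 at 35.5% = $64,255.00
Next $207,000 at 27.5% = $56,925.00
Remaining $15,300 at 22% = $3,366.00
Fee: $14,760.00 + $64,255.00 + $56,925.00 + $3,366.00 = $139,306.00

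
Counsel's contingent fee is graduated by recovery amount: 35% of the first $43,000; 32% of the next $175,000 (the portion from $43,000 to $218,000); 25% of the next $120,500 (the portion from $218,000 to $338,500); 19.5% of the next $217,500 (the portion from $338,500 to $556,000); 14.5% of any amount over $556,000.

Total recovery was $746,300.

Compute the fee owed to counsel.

$171,181.00

First $43,000 at 35% = $15,050.00
Next $175,000 at 32% = $56,000.00
Next $120,500 at 25% = $30,125.00
Next $217,500 at 19.5% = $42,412.50
Remaining $190,300 at 14.5% = $27,593.50
Fee: $15,050.00 + $56,000.00 + $30,125.00 + $42,412.50 + $27,593.50 = $171,181.00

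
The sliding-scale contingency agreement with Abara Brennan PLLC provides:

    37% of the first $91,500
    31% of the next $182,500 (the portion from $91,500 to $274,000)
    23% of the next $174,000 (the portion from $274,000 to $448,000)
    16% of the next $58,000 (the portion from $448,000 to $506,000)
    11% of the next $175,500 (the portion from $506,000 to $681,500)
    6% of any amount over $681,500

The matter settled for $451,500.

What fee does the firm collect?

First $91,500 at 37% = $33,855.00
Next $182,500 at 31% = $56,575.00
Next $174,000 at 23% = $40,020.00
Remaining $3,500 at 16% = $560.00
Fee: $33,855.00 + $56,575.00 + $40,020.00 + $560.00 = $131,010.00

$131,010.00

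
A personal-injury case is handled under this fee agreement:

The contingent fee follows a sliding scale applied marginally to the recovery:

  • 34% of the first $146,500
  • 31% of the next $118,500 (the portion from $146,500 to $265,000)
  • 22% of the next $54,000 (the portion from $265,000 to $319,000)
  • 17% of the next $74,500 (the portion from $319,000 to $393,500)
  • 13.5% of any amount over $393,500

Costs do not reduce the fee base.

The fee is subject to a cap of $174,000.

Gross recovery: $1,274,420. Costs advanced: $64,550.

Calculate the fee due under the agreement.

$174,000.00

Fee base is the gross recovery, $1,274,420; costs are reimbursed separately.
First $146,500 at 34% = $49,810.00
Next $118,500 at 31% = $36,735.00
Next $54,000 at 22% = $11,880.00
Next $74,500 at 17% = $12,665.00
Remaining $880,920 at 13.5% = $118,924.20
Fee: $49,810.00 + $36,735.00 + $11,880.00 + $12,665.00 + $118,924.20 = $230,014.20
$230,014.20 exceeds the $174,000 cap, so the fee is capped at $174,000.00.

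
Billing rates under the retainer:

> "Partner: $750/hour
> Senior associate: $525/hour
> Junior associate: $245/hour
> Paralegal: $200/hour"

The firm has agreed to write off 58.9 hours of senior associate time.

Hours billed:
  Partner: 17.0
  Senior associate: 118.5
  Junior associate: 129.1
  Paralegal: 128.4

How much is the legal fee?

Partner: 17.0 × $750 = $12,750.00
Senior associate: 118.5 × $525 = $62,212.50
Junior associate: 129.1 × $245 = $31,629.50
Paralegal: 128.4 × $200 = $25,680.00
Subtotal: $132,272.00
Write-off: 58.9 × $525 = $30,922.50
Total: $132,272.00 − $30,922.50 = $101,349.50

$101,349.50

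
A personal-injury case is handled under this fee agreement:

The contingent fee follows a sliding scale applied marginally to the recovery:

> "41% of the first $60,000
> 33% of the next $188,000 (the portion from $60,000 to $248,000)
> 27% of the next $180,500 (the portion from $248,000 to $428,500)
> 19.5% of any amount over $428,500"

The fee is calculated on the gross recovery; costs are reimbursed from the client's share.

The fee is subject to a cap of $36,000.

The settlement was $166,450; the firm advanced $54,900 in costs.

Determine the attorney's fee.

$36,000.00

Fee base is the gross recovery, $166,450; costs are reimbursed separately.
First $60,000 at 41% = $24,600.00
Remaining $106,450 at 33% = $35,128.50
Fee: $24,600.00 + $35,128.50 = $59,728.50
$59,728.50 exceeds the $36,000 cap, so the fee is capped at $36,000.00.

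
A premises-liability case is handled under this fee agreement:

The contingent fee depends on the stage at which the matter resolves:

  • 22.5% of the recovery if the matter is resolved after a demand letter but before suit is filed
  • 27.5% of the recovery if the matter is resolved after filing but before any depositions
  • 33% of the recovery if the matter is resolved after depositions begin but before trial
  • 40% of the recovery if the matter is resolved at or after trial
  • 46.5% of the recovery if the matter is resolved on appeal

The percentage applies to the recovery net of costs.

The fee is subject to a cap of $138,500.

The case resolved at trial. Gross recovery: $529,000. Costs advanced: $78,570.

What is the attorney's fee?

$138,500.00

Fee base (net of costs): $529,000 − $78,570 = $450,430
The matter resolved at trial, so the 40% rate applies.
$450,430 × 40% = $180,172.00
$180,172.00 exceeds the $138,500 cap, so the fee is capped at $138,500.00.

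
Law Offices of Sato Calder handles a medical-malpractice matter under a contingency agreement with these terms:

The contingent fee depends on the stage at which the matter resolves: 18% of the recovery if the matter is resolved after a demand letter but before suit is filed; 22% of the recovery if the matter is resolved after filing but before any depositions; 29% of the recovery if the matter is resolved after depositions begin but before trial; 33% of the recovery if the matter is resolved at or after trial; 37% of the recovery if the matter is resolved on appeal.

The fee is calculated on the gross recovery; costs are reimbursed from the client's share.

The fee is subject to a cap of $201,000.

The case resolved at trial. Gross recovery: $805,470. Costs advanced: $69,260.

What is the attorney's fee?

Fee base is the gross recovery, $805,470; costs are reimbursed separately.
The matter resolved at trial, so the 33% rate applies.
$805,470 × 33% = $265,805.10
$265,805.10 exceeds the $201,000 cap, so the fee is capped at $201,000.00.

$201,000.00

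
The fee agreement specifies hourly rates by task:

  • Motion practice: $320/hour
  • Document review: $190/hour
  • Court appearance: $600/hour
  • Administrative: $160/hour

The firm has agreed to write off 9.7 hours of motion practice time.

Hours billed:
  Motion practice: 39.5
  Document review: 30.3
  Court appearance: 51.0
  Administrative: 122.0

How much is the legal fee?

$65,413.00

Motion practice: 39.5 × $320 = $12,640.00
Document review: 30.3 × $190 = $5,757.00
Court appearance: 51.0 × $600 = $30,600.00
Administrative: 122.0 × $160 = $19,520.00
Subtotal: $68,517.00
Write-off: 9.7 × $320 = $3,104.00
Total: $68,517.00 − $3,104.00 = $65,413.00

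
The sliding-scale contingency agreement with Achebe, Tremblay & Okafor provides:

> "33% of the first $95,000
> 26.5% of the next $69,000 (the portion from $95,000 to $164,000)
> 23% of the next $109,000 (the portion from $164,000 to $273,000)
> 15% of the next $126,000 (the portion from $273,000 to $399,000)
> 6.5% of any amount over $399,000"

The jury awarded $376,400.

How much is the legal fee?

$90,215.00

First $95,000 at 33% = $31,350.00
Next $69,000 at 26.5% = $18,285.00
Next $109,000 at 23% = $25,070.00
Remaining $103,400 at 15% = $15,510.00
Fee: $31,350.00 + $18,285.00 + $25,070.00 + $15,510.00 = $90,215.00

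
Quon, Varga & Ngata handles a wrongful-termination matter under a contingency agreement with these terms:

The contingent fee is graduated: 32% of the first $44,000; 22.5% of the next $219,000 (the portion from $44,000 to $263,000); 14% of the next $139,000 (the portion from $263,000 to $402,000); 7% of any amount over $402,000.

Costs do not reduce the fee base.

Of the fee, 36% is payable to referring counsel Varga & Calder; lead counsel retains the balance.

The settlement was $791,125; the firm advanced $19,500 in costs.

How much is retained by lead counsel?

Fee base is the gross recovery, $791,125; costs are reimbursed separately.
First $44,000 at 32% = $14,080.00
Next $219,000 at 22.5% = $49,275.00
Next $139,000 at 14% = $19,460.00
Remaining $389,125 at 7% = $27,238.75
Fee: $14,080.00 + $49,275.00 + $19,460.00 + $27,238.75 = $110,053.75
Referral share: 36% of $110,053.75 = $39,619.35; lead counsel retains $110,053.75 − $39,619.35 = $70,434.40.

$70,434.40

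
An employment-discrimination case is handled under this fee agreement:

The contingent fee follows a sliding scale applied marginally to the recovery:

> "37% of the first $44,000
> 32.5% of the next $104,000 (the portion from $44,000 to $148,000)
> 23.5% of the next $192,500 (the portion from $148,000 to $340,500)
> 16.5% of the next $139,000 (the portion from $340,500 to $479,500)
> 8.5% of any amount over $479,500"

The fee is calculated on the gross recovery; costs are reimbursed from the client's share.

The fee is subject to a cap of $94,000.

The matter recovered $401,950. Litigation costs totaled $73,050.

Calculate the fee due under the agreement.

Fee base is the gross recovery, $401,950; costs are reimbursed separately.
First $44,000 at 37% = $16,280.00
Next $104,000 at 32.5% = $33,800.00
Next $192,500 at 23.5% = $45,237.50
Remaining $61,450 at 16.5% = $10,139.25
Fee: $16,280.00 + $33,800.00 + $45,237.50 + $10,139.25 = $105,456.75
$105,456.75 exceeds the $94,000 cap, so the fee is capped at $94,000.00.

$94,000.00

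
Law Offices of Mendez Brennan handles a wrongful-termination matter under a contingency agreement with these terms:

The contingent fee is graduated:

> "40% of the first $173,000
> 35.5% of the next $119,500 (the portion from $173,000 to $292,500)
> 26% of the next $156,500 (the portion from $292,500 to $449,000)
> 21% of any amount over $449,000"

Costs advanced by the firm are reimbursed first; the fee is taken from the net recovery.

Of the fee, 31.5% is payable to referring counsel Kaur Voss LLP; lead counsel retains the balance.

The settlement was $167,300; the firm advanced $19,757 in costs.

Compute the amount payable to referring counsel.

$18,590.42

Fee base (net of costs): $167,300 − $19,757 = $147,543
First $147,543 at 40% = $59,017.20
Referral share: 31.5% of $59,017.20 = $18,590.42; lead counsel retains $59,017.20 − $18,590.42 = $40,426.78.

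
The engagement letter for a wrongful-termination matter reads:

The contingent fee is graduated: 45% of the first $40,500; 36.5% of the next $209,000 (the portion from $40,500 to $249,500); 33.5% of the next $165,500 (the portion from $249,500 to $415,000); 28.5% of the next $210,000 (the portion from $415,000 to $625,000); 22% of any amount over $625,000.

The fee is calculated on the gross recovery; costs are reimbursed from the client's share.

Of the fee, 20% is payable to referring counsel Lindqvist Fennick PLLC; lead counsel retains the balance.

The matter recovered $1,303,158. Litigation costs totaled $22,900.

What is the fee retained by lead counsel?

Fee base is the gross recovery, $1,303,158; costs are reimbursed separately.
First $40,500 at 45% = $18,225.00
Next $209,000 at 36.5% = $76,285.00
Next $165,500 at 33.5% = $55,442.50
Next $210,000 at 28.5% = $59,850.00
Remaining $678,158 at 22% = $149,194.76
Fee: $18,225.00 + $76,285.00 + $55,442.50 + $59,850.00 + $149,194.76 = $358,997.26
Referral share: 20% of $358,997.26 = $71,799.45; lead counsel retains $358,997.26 − $71,799.45 = $287,197.81.

$287,197.81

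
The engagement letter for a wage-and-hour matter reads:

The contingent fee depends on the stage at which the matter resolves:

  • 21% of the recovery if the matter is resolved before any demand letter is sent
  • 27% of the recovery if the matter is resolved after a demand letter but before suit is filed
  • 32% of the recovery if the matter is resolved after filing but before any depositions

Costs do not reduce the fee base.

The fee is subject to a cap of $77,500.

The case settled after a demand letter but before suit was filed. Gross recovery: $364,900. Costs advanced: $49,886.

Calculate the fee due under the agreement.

Fee base is the gross recovery, $364,900; costs are reimbursed separately.
The matter settled after a demand letter but before suit was filed, so the 27% rate applies.
$364,900 × 27% = $98,523.00
$98,523.00 exceeds the $77,500 cap, so the fee is capped at $77,500.00.

$77,500.00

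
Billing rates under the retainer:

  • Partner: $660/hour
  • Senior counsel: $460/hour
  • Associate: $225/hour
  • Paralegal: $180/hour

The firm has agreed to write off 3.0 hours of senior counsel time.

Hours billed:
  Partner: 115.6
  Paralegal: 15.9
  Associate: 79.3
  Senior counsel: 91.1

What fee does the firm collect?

$137,526.50

Partner: 115.6 × $660 = $76,296.00
Senior counsel: 91.1 × $460 = $41,906.00
Associate: 79.3 × $225 = $17,842.50
Paralegal: 15.9 × $180 = $2,862.00
Subtotal: $138,906.50
Write-off: 3.0 × $460 = $1,380.00
Total: $138,906.50 − $1,380.00 = $137,526.50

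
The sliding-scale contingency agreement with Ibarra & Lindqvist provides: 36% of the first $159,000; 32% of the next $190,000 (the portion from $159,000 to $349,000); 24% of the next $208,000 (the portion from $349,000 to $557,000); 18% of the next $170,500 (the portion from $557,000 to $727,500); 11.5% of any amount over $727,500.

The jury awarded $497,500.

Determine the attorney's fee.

First $159,000 at 36% = $57,240.00
Next $190,000 at 32% = $60,800.00
Remaining $148,500 at 24% = $35,640.00
Fee: $57,240.00 + $60,800.00 + $35,640.00 = $153,680.00

$153,680.00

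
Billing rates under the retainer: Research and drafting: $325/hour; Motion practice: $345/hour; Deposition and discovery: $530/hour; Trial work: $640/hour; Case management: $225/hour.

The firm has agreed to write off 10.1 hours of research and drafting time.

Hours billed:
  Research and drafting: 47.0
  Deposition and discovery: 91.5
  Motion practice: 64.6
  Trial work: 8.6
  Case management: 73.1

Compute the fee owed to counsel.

$104,726.00

Research and drafting: 47.0 × $325 = $15,275.00
Motion practice: 64.6 × $345 = $22,287.00
Deposition and discovery: 91.5 × $530 = $48,495.00
Trial work: 8.6 × $640 = $5,504.00
Case management: 73.1 × $225 = $16,447.50
Subtotal: $108,008.50
Write-off: 10.1 × $325 = $3,282.50
Total: $108,008.50 − $3,282.50 = $104,726.00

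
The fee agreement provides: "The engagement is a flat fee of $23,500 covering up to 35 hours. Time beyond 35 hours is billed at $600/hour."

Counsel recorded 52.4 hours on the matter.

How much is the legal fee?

$33,940.00

Flat fee: $23,500.00
Excess hours: 52.4 − 35 = 17.4
Overrun: 17.4 × $600 = $10,440.00
Total: $23,500.00 + $10,440.00 = $33,940.00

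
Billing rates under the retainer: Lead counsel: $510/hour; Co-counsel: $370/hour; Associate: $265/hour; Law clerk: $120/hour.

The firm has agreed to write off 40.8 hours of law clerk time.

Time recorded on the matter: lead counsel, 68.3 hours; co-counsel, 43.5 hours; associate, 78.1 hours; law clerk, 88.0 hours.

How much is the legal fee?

$77,288.50

Lead counsel: 68.3 × $510 = $34,833.00
Co-counsel: 43.5 × $370 = $16,095.00
Associate: 78.1 × $265 = $20,696.50
Law clerk: 88.0 × $120 = $10,560.00
Subtotal: $82,184.50
Write-off: 40.8 × $120 = $4,896.00
Total: $82,184.50 − $4,896.00 = $77,288.50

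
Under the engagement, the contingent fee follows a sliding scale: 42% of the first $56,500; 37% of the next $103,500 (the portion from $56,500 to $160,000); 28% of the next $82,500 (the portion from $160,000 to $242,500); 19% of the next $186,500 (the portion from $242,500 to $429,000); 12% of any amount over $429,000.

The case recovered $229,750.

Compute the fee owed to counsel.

$81,555.00

First $56,500 at 42% = $23,730.00
Next $103,500 at 37% = $38,295.00
Remaining $69,750 at 28% = $19,530.00
Fee: $23,730.00 + $38,295.00 + $19,530.00 = $81,555.00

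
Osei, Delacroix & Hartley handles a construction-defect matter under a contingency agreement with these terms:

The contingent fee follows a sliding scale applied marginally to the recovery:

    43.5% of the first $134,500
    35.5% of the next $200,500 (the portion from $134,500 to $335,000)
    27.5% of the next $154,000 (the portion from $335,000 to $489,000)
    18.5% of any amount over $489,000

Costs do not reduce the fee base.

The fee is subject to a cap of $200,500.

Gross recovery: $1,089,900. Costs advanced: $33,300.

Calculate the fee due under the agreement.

$200,500.00

Fee base is the gross recovery, $1,089,900; costs are reimbursed separately.
First $134,500 at 43.5% = $58,507.50
Next $200,500 at 35.5% = $71,177.50
Next $154,000 at 27.5% = $42,350.00
Remaining $600,900 at 18.5% = $111,166.50
Fee: $58,507.50 + $71,177.50 + $42,350.00 + $111,166.50 = $283,201.50
$283,201.50 exceeds the $200,500 cap, so the fee is capped at $200,500.00.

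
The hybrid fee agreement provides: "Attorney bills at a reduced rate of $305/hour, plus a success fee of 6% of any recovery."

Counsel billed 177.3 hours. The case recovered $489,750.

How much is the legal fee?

Hourly: 177.3 × $305 = $54,076.50
Success fee: 6% of $489,750 = $29,385.00
Total: $54,076.50 + $29,385.00 = $83,461.50

$83,461.50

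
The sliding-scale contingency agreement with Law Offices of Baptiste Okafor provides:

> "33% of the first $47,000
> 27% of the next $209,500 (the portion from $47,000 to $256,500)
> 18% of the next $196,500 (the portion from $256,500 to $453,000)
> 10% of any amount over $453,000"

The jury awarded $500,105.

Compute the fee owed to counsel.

First $47,000 at 33% = $15,510.00
Next $209,500 at 27% = $56,565.00
Next $196,500 at 18% = $35,370.00
Remaining $47,105 at 10% = $4,710.50
Fee: $15,510.00 + $56,565.00 + $35,370.00 + $4,710.50 = $112,155.50

$112,155.50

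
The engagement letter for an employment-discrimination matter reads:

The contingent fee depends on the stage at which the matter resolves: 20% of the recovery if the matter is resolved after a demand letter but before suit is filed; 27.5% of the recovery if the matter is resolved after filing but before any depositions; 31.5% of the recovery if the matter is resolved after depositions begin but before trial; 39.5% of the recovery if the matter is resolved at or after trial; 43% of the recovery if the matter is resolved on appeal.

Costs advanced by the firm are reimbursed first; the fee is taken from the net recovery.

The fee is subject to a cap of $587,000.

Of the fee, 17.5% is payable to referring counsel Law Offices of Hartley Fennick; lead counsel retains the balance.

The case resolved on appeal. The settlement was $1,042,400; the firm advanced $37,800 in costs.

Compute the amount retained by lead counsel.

Fee base (net of costs): $1,042,400 − $37,800 = $1,004,600
The matter resolved on appeal, so the 43% rate applies.
$1,004,600 × 43% = $431,978.00
$431,978.00 is under the $587,000 cap.
Referral share: 17.5% of $431,978.00 = $75,596.15; lead counsel retains $431,978.00 − $75,596.15 = $356,381.85.

$356,381.85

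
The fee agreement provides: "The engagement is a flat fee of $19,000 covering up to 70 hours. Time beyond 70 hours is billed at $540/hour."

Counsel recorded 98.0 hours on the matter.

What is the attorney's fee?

$34,120.00

Flat fee: $19,000.00
Excess hours: 98.0 − 70 = 28.0
Overrun: 28.0 × $540 = $15,120.00
Total: $19,000.00 + $15,120.00 = $34,120.00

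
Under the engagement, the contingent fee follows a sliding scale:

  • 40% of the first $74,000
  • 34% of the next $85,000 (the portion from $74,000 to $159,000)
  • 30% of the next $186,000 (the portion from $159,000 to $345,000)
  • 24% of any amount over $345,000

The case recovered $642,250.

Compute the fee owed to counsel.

$185,640.00

First $74,000 at 40% = $29,600.00
Next $85,000 at 34% = $28,900.00
Next $186,000 at 30% = $55,800.00
Remaining $297,250 at 24% = $71,340.00
Fee: $29,600.00 + $28,900.00 + $55,800.00 + $71,340.00 = $185,640.00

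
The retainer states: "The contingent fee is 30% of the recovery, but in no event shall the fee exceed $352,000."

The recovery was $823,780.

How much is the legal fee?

30% of $823,780 = $247,134.00
That is under the $352,000 cap.

$247,134.00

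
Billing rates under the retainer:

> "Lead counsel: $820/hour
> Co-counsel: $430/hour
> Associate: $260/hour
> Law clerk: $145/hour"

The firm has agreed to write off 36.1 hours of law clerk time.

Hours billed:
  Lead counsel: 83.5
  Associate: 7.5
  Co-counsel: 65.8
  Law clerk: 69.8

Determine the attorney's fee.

Lead counsel: 83.5 × $820 = $68,470.00
Co-counsel: 65.8 × $430 = $28,294.00
Associate: 7.5 × $260 = $1,950.00
Law clerk: 69.8 × $145 = $10,121.00
Subtotal: $108,835.00
Write-off: 36.1 × $145 = $5,234.50
Total: $108,835.00 − $5,234.50 = $103,600.50

$103,600.50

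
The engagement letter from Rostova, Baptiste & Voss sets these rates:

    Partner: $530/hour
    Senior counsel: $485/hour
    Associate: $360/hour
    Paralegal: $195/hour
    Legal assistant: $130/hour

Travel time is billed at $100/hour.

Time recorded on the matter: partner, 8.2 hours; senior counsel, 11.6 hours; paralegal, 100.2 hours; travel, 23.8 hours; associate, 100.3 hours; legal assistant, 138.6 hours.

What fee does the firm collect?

$86,017.00

Partner: 8.2 × $530 = $4,346.00
Senior counsel: 11.6 × $485 = $5,626.00
Associate: 100.3 × $360 = $36,108.00
Paralegal: 100.2 × $195 = $19,539.00
Legal assistant: 138.6 × $130 = $18,018.00
Subtotal: $4,346.00 + $5,626.00 + $36,108.00 + $19,539.00 + $18,018.00 = $83,637.00
Travel: 23.8 × $100 = $2,380.00
Total: $83,637.00 + $2,380.00 = $86,017.00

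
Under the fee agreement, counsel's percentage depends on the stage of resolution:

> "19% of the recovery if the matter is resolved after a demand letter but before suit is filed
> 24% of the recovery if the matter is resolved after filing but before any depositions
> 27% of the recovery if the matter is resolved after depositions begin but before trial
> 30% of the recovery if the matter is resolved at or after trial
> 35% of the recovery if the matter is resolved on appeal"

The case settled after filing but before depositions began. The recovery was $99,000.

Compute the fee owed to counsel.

The matter settled after filing but before depositions began, so the 24% rate applies.
$99,000 × 24% = $23,760.00

$23,760.00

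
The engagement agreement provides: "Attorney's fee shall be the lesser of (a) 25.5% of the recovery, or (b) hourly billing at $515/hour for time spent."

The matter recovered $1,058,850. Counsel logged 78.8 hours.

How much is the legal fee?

(a) 25.5% of $1,058,850 = $270,006.75
(b) 78.8 × $515 = $40,582.00
The lesser is (b): $40,582.00.

$40,582.00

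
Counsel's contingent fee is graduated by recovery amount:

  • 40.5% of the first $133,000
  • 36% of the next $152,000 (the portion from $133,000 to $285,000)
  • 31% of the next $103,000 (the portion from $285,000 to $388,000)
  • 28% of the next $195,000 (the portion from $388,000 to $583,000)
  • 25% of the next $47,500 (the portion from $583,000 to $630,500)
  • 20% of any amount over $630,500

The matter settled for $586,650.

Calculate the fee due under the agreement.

First $133,000 at 40.5% = $53,865.00
Next $152,000 at 36% = $54,720.00
Next $103,000 at 31% = $31,930.00
Next $195,000 at 28% = $54,600.00
Remaining $3,650 at 25% = $912.50
Fee: $53,865.00 + $54,720.00 + $31,930.00 + $54,600.00 + $912.50 = $196,027.50

$196,027.50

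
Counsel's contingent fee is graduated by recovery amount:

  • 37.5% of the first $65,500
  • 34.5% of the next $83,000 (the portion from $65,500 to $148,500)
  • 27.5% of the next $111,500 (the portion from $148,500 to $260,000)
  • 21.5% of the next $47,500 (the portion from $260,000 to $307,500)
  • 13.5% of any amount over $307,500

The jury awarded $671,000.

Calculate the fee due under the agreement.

First $65,500 at 37.5% = $24,562.50
Next $83,000 at 34.5% = $28,635.00
Next $111,500 at 27.5% = $30,662.50
Next $47,500 at 21.5% = $10,212.50
Remaining $363,500 at 13.5% = $49,072.50
Fee: $24,562.50 + $28,635.00 + $30,662.50 + $10,212.50 + $49,072.50 = $143,145.00

$143,145.00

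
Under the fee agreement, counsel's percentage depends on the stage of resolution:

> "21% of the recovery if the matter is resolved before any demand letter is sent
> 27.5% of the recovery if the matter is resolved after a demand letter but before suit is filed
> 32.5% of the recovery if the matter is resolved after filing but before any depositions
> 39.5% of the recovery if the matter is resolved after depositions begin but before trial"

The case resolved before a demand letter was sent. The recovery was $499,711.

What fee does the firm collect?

$104,939.31

The matter resolved before a demand letter was sent, so the 21% rate applies.
$499,711 × 21% = $104,939.31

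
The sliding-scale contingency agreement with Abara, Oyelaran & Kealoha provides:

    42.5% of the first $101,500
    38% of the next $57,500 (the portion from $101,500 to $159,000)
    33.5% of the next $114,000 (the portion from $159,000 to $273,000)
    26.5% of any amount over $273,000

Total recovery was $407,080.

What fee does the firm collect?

First $101,500 at 42.5% = $43,137.50
Next $57,500 at 38% = $21,850.00
Next $114,000 at 33.5% = $38,190.00
Remaining $134,080 at 26.5% = $35,531.20
Fee: $43,137.50 + $21,850.00 + $38,190.00 + $35,531.20 = $138,708.70

$138,708.70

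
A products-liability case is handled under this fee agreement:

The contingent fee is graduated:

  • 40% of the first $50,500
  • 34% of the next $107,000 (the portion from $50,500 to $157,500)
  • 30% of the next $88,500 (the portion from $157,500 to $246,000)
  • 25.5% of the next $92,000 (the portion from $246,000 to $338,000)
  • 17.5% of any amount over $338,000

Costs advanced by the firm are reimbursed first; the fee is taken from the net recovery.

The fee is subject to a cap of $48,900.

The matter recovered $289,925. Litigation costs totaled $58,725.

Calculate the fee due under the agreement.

$48,900.00

Fee base (net of costs): $289,925 − $58,725 = $231,200
First $50,500 at 40% = $20,200.00
Next $107,000 at 34% = $36,380.00
Remaining $73,700 at 30% = $22,110.00
Fee: $20,200.00 + $36,380.00 + $22,110.00 = $78,690.00
$78,690.00 exceeds the $48,900 cap, so the fee is capped at $48,900.00.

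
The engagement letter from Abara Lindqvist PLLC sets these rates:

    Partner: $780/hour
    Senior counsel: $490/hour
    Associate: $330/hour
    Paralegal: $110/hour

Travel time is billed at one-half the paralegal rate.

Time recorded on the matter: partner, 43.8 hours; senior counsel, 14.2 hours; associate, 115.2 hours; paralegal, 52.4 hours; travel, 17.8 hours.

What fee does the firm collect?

$85,881.00

Partner: 43.8 × $780 = $34,164.00
Senior counsel: 14.2 × $490 = $6,958.00
Associate: 115.2 × $330 = $38,016.00
Paralegal: 52.4 × $110 = $5,764.00
Subtotal: $34,164.00 + $6,958.00 + $38,016.00 + $5,764.00 = $84,902.00
Travel: 17.8 × ($110 ÷ 2) = 17.8 × $55.00 = $979.00
Total: $84,902.00 + $979.00 = $85,881.00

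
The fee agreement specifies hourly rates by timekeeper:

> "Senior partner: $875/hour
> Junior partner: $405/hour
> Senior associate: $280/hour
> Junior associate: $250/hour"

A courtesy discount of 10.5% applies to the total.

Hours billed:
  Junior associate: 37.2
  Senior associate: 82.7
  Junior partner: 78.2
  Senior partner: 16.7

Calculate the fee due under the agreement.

$70,471.85

Senior partner: 16.7 × $875 = $14,612.50
Junior partner: 78.2 × $405 = $31,671.00
Senior associate: 82.7 × $280 = $23,156.00
Junior associate: 37.2 × $250 = $9,300.00
Subtotal: $78,739.50
Less 10.5% discount: −$8,267.65
Total: $78,739.50 − $8,267.65 = $70,471.85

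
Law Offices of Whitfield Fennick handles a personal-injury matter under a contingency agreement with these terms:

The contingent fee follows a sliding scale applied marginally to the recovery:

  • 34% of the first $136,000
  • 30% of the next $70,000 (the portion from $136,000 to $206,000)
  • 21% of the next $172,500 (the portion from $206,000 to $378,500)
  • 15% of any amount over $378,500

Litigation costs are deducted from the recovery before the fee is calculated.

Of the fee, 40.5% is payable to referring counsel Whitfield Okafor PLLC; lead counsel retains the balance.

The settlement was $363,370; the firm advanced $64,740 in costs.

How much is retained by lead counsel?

$51,581.92

Fee base (net of costs): $363,370 − $64,740 = $298,630
First $136,000 at 34% = $46,240.00
Next $70,000 at 30% = $21,000.00
Remaining $92,630 at 21% = $19,452.30
Fee: $46,240.00 + $21,000.00 + $19,452.30 = $86,692.30
Referral share: 40.5% of $86,692.30 = $35,110.38; lead counsel retains $86,692.30 − $35,110.38 = $51,581.92.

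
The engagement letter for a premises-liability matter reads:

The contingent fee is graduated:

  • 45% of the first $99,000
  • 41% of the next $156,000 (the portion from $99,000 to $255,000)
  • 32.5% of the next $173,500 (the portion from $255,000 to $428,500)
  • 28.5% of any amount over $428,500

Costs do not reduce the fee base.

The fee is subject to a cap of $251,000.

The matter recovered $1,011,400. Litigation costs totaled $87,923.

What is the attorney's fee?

Fee base is the gross recovery, $1,011,400; costs are reimbursed separately.
First $99,000 at 45% = $44,550.00
Next $156,000 at 41% = $63,960.00
Next $173,500 at 32.5% = $56,387.50
Remaining $582,900 at 28.5% = $166,126.50
Fee: $44,550.00 + $63,960.00 + $56,387.50 + $166,126.50 = $331,024.00
$331,024.00 exceeds the $251,000 cap, so the fee is capped at $251,000.00.

$251,000.00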